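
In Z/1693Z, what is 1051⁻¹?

Apply the Euclidean algorithm and back-substitute:
1693 = 1·1051 + 642
1051 = 1·642 + 409
642 = 1·409 + 233
409 = 1·233 + 176
233 = 1·176 + 57
176 = 3·57 + 5
57 = 11·5 + 2
5 = 2·2 + 1
2 = 2·1 + 0
gcd(1051, 1693) = 1, so the inverse exists.
Bézout: 1 = −424·1693 + 683·1051.
So 1051⁻¹ ≡ 683 (mod 1693).

683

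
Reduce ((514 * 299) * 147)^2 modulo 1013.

978

514 * 299 = 153686 ≡ 723 (mod 1013)
723 * 147 = 106281 ≡ 929 (mod 1013)
(929)^2 ≡ 978 (mod 1013)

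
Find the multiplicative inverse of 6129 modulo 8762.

8762 = 1·6129 + 2633
6129 = 2·2633 + 863
2633 = 3·863 + 44
863 = 19·44 + 27
44 = 1·27 + 17
27 = 1·17 + 10
17 = 1·10 + 7
10 = 1·7 + 3
7 = 2·3 + 1
3 = 3·1 + 0
gcd(6129, 8762) = 1, so the inverse exists.
Bézout: 1 = 1811·8762 − 2589·6129.
So 6129⁻¹ ≡ −2589 ≡ 6173 (mod 8762).

6173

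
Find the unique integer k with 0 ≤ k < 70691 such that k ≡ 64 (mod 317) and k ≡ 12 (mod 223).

55539

317⁻¹ mod 223: 317×121 ≡ 1 (mod 223), so 317⁻¹ ≡ 121.
k = 64 + 317×((12 − 64)×121 mod 223) = 64 + 317×175 = 55539.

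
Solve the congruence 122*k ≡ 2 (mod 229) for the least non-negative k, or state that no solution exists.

gcd(122, 229) = 1, so a unique solution mod 229 exists.
122⁻¹ ≡ 107 (mod 229).
k ≡ 107*2 ≡ 214 (mod 229).

214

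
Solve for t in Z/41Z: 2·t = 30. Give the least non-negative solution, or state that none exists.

gcd(2, 41) = 1, so a unique solution mod 41 exists.
2⁻¹ ≡ 21 (mod 41).
t ≡ 21·30 ≡ 15 (mod 41).

15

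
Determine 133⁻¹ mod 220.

177

220 = 1×133 + 87
133 = 1×87 + 46
87 = 1×46 + 41
46 = 1×41 + 5
41 = 8×5 + 1
5 = 5×1 + 0
gcd(133, 220) = 1, so the inverse exists.
Back-substitute for 1:
1 = 1×41 − 8×5
  = −8×46 + 9×41
  = 9×87 − 17×46
  = −17×133 + 26×87
  = 26×220 − 43×133
So 133⁻¹ ≡ −43 ≡ 177 (mod 220).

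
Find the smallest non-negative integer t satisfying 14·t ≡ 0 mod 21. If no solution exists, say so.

gcd(14, 21) = 7, and 7 | 0, so solutions exist.
Divide through by 7: 2·t = 0 (mod 3).
2⁻¹ ≡ 2 (mod 3).
t ≡ 2·0 ≡ 0 (mod 3).
The smallest non-negative solution is t = 0.

0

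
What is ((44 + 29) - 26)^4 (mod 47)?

0

44 + 29 = 73 ≡ 26 (mod 47)
26 - 26 = 0
(0)^4 ≡ 0 (mod 47)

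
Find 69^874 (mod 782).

69

874 in binary is 1101101010, i.e. 874 = 512 + 256 + 64 + 32 + 8 + 2.
69^1 ≡ 69 (mod 782)
69^2 ≡ 69^2 = 4761 ≡ 69 (mod 782)
69^4 ≡ 69^2 = 4761 ≡ 69 (mod 782)
69^8 ≡ 69^2 = 4761 ≡ 69 (mod 782)
69^16 ≡ 69^2 = 4761 ≡ 69 (mod 782)
69^32 ≡ 69^2 = 4761 ≡ 69 (mod 782)
69^64 ≡ 69^2 = 4761 ≡ 69 (mod 782)
69^128 ≡ 69^2 = 4761 ≡ 69 (mod 782)
69^256 ≡ 69^2 = 4761 ≡ 69 (mod 782)
69^512 ≡ 69^2 = 4761 ≡ 69 (mod 782)
69^874 = 69^512 * 69^256 * 69^64 * 69^32 * 69^8 * 69^2 ≡ 69 * 69 * 69 * 69 * 69 * 69 (mod 782).
Accumulate the product:
69 * 69 = 4761 ≡ 69
69 * 69 = 4761 ≡ 69
69 * 69 = 4761 ≡ 69
69 * 69 = 4761 ≡ 69
69 * 69 = 4761 ≡ 69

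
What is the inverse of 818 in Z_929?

929 = 1×818 + 111
818 = 7×111 + 41
111 = 2×41 + 29
41 = 1×29 + 12
29 = 2×12 + 5
12 = 2×5 + 2
5 = 2×2 + 1
2 = 2×1 + 0
gcd(818, 929) = 1, so the inverse exists.
Bézout: 1 = 339×929 − 385×818.
So 818⁻¹ ≡ −385 ≡ 544 (mod 929).

544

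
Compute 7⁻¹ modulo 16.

Apply the Euclidean algorithm and back-substitute:
16 = 2×7 + 2
7 = 3×2 + 1
2 = 2×1 + 0
gcd(7, 16) = 1, so the inverse exists.
Bézout: 1 = −3×16 + 7×7.
So 7⁻¹ ≡ 7 (mod 16).

7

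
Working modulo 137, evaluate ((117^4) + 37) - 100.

(117)^4 ≡ 121 (mod 137)
121 + 37 = 158 ≡ 21 (mod 137)
21 - 100 = -79 ≡ 58 (mod 137)

58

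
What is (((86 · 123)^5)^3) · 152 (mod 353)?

102

86 · 123 = 10578 ≡ 341 (mod 353)
(341)^5 ≡ 33 (mod 353)
(33)^3 ≡ 284 (mod 353)
284 · 152 = 43168 ≡ 102 (mod 353)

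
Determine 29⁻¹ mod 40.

29

By the extended Euclidean algorithm:
40 = 1*29 + 11
29 = 2*11 + 7
11 = 1*7 + 4
7 = 1*4 + 3
4 = 1*3 + 1
3 = 3*1 + 0
gcd(29, 40) = 1, so the inverse exists.
Bézout: 1 = 8*40 − 11*29.
So 29⁻¹ ≡ −11 ≡ 29 (mod 40).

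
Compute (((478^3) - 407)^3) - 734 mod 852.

(478)^3 ≡ 28 (mod 852)
28 - 407 = -379 ≡ 473 (mod 852)
(473)^3 ≡ 305 (mod 852)
305 - 734 = -429 ≡ 423 (mod 852)

423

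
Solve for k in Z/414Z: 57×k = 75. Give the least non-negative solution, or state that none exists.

gcd(57, 414) = 3, and 3 | 75, so solutions exist.
Divide through by 3: 19×k = 25 (mod 138).
19⁻¹ ≡ 109 (mod 138).
k ≡ 109×25 ≡ 103 (mod 138).
The smallest non-negative solution is k = 103.

103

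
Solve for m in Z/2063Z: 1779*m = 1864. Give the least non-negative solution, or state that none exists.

284

gcd(1779, 2063) = 1, so a unique solution mod 2063 exists.
1779⁻¹ ≡ 1678 (mod 2063).
m ≡ 1678*1864 ≡ 284 (mod 2063).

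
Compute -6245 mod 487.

-6245 = -13·487 + 86, so -6245 ≡ 86 (mod 487).

86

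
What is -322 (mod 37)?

-322 = -9*37 + 11, so -322 ≡ 11 (mod 37).

11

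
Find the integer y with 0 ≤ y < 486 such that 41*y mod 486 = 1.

83

486 = 11·41 + 35
41 = 1·35 + 6
35 = 5·6 + 5
6 = 1·5 + 1
5 = 5·1 + 0
gcd(41, 486) = 1, so the inverse exists.
Back-substitute for 1:
1 = 1·6 − 1·5
  = −1·35 + 6·6
  = 6·41 − 7·35
  = −7·486 + 83·41
So 41⁻¹ ≡ 83 (mod 486).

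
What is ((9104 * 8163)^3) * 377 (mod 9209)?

9104 * 8163 = 74315952 ≡ 8531 (mod 9209)
(8531)^3 ≡ 3644 (mod 9209)
3644 * 377 = 1373788 ≡ 1647 (mod 9209)

1647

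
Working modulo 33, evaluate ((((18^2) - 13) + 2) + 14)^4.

(18)^2 ≡ 27 (mod 33)
27 - 13 = 14
14 + 2 = 16
16 + 14 = 30
(30)^4 ≡ 15 (mod 33)

15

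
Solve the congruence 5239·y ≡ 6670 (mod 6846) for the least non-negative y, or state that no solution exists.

6484

gcd(5239, 6846) = 1, so a unique solution mod 6846 exists.
5239⁻¹ ≡ 6109 (mod 6846).
y ≡ 6109·6670 ≡ 6484 (mod 6846).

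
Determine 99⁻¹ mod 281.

281 = 2·99 + 83
99 = 1·83 + 16
83 = 5·16 + 3
16 = 5·3 + 1
3 = 3·1 + 0
gcd(99, 281) = 1, so the inverse exists.
Bézout: 1 = −31·281 + 88·99.
So 99⁻¹ ≡ 88 (mod 281).

88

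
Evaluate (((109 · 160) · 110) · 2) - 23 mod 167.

119

109 · 160 = 17440 ≡ 72 (mod 167)
72 · 110 = 7920 ≡ 71 (mod 167)
71 · 2 = 142
142 - 23 = 119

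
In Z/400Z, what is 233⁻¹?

297

Apply the Euclidean algorithm and back-substitute:
400 = 1×233 + 167
233 = 1×167 + 66
167 = 2×66 + 35
66 = 1×35 + 31
35 = 1×31 + 4
31 = 7×4 + 3
4 = 1×3 + 1
3 = 3×1 + 0
gcd(233, 400) = 1, so the inverse exists.
Back-substitute for 1:
1 = 1×4 − 1×3
  = −1×31 + 8×4
  = 8×35 − 9×31
  = −9×66 + 17×35
  = 17×167 − 43×66
  = −43×233 + 60×167
  = 60×400 − 103×233
So 233⁻¹ ≡ −103 ≡ 297 (mod 400).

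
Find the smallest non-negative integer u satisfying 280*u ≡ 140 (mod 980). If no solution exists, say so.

4

gcd(280, 980) = 140, and 140 | 140, so solutions exist.
Divide through by 140: 2*u ≡ 1 (mod 7).
2⁻¹ ≡ 4 (mod 7).
u ≡ 4*1 ≡ 4 (mod 7).
The smallest non-negative solution is u = 4.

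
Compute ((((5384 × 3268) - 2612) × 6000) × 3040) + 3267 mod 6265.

5384 × 3268 = 17594912 ≡ 2792 (mod 6265)
2792 - 2612 = 180
180 × 6000 = 1080000 ≡ 2420 (mod 6265)
2420 × 3040 = 7356800 ≡ 1690 (mod 6265)
1690 + 3267 = 4957

4957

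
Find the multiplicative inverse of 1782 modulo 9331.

2571

By the extended Euclidean algorithm:
9331 = 5*1782 + 421
1782 = 4*421 + 98
421 = 4*98 + 29
98 = 3*29 + 11
29 = 2*11 + 7
11 = 1*7 + 4
7 = 1*4 + 3
4 = 1*3 + 1
3 = 3*1 + 0
gcd(1782, 9331) = 1, so the inverse exists.
Back-substitute for 1:
1 = 1*4 − 1*3
  = −1*7 + 2*4
  = 2*11 − 3*7
  = −3*29 + 8*11
  = 8*98 − 27*29
  = −27*421 + 116*98
  = 116*1782 − 491*421
  = −491*9331 + 2571*1782
So 1782⁻¹ ≡ 2571 (mod 9331).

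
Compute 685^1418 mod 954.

685

By square-and-multiply:
1418 in binary is 10110001010, i.e. 1418 = 1024 + 256 + 128 + 8 + 2.
685^1 ≡ 685 (mod 954)
685^2 ≡ 685^2 = 469225 ≡ 811 (mod 954)
685^4 ≡ 811^2 = 657721 ≡ 415 (mod 954)
685^8 ≡ 415^2 = 172225 ≡ 505 (mod 954)
685^16 ≡ 505^2 = 255025 ≡ 307 (mod 954)
685^32 ≡ 307^2 = 94249 ≡ 757 (mod 954)
685^64 ≡ 757^2 = 573049 ≡ 649 (mod 954)
685^128 ≡ 649^2 = 421201 ≡ 487 (mod 954)
685^256 ≡ 487^2 = 237169 ≡ 577 (mod 954)
685^512 ≡ 577^2 = 332929 ≡ 937 (mod 954)
685^1024 ≡ 937^2 = 877969 ≡ 289 (mod 954)
685^1418 = 685^1024 * 685^256 * 685^128 * 685^8 * 685^2 ≡ 289 * 577 * 487 * 505 * 811 (mod 954).
Accumulate the product:
289 * 577 = 166753 ≡ 757
757 * 487 = 368659 ≡ 415
415 * 505 = 209575 ≡ 649
649 * 811 = 526339 ≡ 685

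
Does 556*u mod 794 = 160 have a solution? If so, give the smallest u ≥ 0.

6

gcd(556, 794) = 2, and 2 | 160, so solutions exist.
Divide through by 2: 278*u = 80 (mod 397).
278⁻¹ ≡ 10 (mod 397).
u ≡ 10*80 ≡ 6 (mod 397).
The smallest non-negative solution is u = 6.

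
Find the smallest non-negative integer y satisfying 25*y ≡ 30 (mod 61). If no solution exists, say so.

gcd(25, 61) = 1, so a unique solution mod 61 exists.
25⁻¹ ≡ 22 (mod 61).
y ≡ 22*30 ≡ 50 (mod 61).

50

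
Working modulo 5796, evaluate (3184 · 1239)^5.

3184 · 1239 = 3944976 ≡ 3696 (mod 5796)
(3696)^5 ≡ 4284 (mod 5796)

4284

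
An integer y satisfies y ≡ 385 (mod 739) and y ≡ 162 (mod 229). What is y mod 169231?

739⁻¹ mod 229: 739·207 ≡ 1 (mod 229), so 739⁻¹ ≡ 207.
y = 385 + 739·((162 − 385)·207 mod 229) = 385 + 739·97 = 72068.

72068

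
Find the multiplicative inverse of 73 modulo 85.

By the extended Euclidean algorithm:
85 = 1×73 + 12
73 = 6×12 + 1
12 = 12×1 + 0
gcd(73, 85) = 1, so the inverse exists.
Back-substitute for 1:
1 = 1×73 − 6×12
  = −6×85 + 7×73
So 73⁻¹ ≡ 7 (mod 85).

7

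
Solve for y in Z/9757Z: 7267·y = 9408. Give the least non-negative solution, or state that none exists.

3852

gcd(7267, 9757) = 1, so a unique solution mod 9757 exists.
7267⁻¹ ≡ 4518 (mod 9757).
y ≡ 4518·9408 ≡ 3852 (mod 9757).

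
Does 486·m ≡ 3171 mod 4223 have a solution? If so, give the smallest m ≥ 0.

gcd(486, 4223) = 1, so a unique solution mod 4223 exists.
486⁻¹ ≡ 895 (mod 4223).
m ≡ 895·3171 ≡ 189 (mod 4223).

189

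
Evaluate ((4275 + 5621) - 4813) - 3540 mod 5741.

4275 + 5621 = 9896 ≡ 4155 (mod 5741)
4155 - 4813 = -658 ≡ 5083 (mod 5741)
5083 - 3540 = 1543

1543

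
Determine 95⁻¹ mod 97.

97 = 1×95 + 2
95 = 47×2 + 1
2 = 2×1 + 0
gcd(95, 97) = 1, so the inverse exists.
Bézout: 1 = −47×97 + 48×95.
So 95⁻¹ ≡ 48 (mod 97).

48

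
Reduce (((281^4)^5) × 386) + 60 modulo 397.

(281)^4 ≡ 176 (mod 397)
(176)^5 ≡ 132 (mod 397)
132 × 386 = 50952 ≡ 136 (mod 397)
136 + 60 = 196

196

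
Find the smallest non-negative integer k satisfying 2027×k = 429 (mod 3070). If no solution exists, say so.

gcd(2027, 3070) = 1, so a unique solution mod 3070 exists.
2027⁻¹ ≡ 1613 (mod 3070).
k ≡ 1613×429 ≡ 1227 (mod 3070).

1227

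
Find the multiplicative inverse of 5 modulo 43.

Run the extended Euclidean algorithm:
43 = 8·5 + 3
5 = 1·3 + 2
3 = 1·2 + 1
2 = 2·1 + 0
gcd(5, 43) = 1, so the inverse exists.
Bézout: 1 = 2·43 − 17·5.
So 5⁻¹ ≡ −17 ≡ 26 (mod 43).

26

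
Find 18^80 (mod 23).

13

Compute successive squares:
80 in binary is 1010000, i.e. 80 = 64 + 16.
18^1 ≡ 18 (mod 23)
18^2 ≡ 18^2 = 324 ≡ 2 (mod 23)
18^4 ≡ 2^2 = 4 (mod 23)
18^8 ≡ 4^2 = 16 (mod 23)
18^16 ≡ 16^2 = 256 ≡ 3 (mod 23)
18^32 ≡ 3^2 = 9 (mod 23)
18^64 ≡ 9^2 = 81 ≡ 12 (mod 23)
18^80 = 18^64 × 18^16 ≡ 12 × 3 (mod 23).
12 × 3 = 36 ≡ 13 (mod 23).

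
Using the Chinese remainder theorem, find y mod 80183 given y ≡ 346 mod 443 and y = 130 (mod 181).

52620

443⁻¹ mod 181: 443×38 ≡ 1 (mod 181), so 443⁻¹ ≡ 38.
y = 346 + 443×((130 − 346)×38 mod 181) = 346 + 443×118 = 52620.
Check: 52620 mod 443 = 346, 52620 mod 181 = 130. ✓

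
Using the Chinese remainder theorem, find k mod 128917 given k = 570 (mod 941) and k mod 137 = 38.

57030

941⁻¹ mod 137: 941*38 ≡ 1 (mod 137), so 941⁻¹ ≡ 38.
k = 570 + 941*((38 − 570)*38 mod 137) = 570 + 941*60 = 57030.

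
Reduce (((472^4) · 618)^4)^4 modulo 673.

117

(472)^4 ≡ 441 (mod 673)
441 · 618 = 272538 ≡ 646 (mod 673)
(646)^4 ≡ 444 (mod 673)
(444)^4 ≡ 117 (mod 673)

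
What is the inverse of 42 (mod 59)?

Run the extended Euclidean algorithm:
59 = 1·42 + 17
42 = 2·17 + 8
17 = 2·8 + 1
8 = 8·1 + 0
gcd(42, 59) = 1, so the inverse exists.
Back-substitute for 1:
1 = 1·17 − 2·8
  = −2·42 + 5·17
  = 5·59 − 7·42
So 42⁻¹ ≡ −7 ≡ 52 (mod 59).

52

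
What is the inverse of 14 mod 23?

5

By the extended Euclidean algorithm:
23 = 1×14 + 9
14 = 1×9 + 5
9 = 1×5 + 4
5 = 1×4 + 1
4 = 4×1 + 0
gcd(14, 23) = 1, so the inverse exists.
Bézout: 1 = −3×23 + 5×14.
So 14⁻¹ ≡ 5 (mod 23).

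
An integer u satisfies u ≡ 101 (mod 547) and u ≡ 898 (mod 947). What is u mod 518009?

547⁻¹ mod 947: 547·670 ≡ 1 (mod 947), so 547⁻¹ ≡ 670.
u = 101 + 547·((898 − 101)·670 mod 947) = 101 + 547·829 = 453564.
Check: 453564 mod 547 = 101, 453564 mod 947 = 898. ✓

453564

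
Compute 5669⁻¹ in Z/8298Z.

Run the extended Euclidean algorithm:
8298 = 1*5669 + 2629
5669 = 2*2629 + 411
2629 = 6*411 + 163
411 = 2*163 + 85
163 = 1*85 + 78
85 = 1*78 + 7
78 = 11*7 + 1
7 = 7*1 + 0
gcd(5669, 8298) = 1, so the inverse exists.
Back-substitute for 1:
1 = 1*78 − 11*7
  = −11*85 + 12*78
  = 12*163 − 23*85
  = −23*411 + 58*163
  = 58*2629 − 371*411
  = −371*5669 + 800*2629
  = 800*8298 − 1171*5669
So 5669⁻¹ ≡ −1171 ≡ 7127 (mod 8298).

7127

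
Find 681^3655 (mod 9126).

567

3655 in binary is 111001000111, i.e. 3655 = 2048 + 1024 + 512 + 64 + 4 + 2 + 1.
681^1 ≡ 681 (mod 9126)
681^2 ≡ 681^2 = 463761 ≡ 7461 (mod 9126)
681^4 ≡ 7461^2 = 55666521 ≡ 7047 (mod 9126)
681^8 ≡ 7047^2 = 49660209 ≡ 5643 (mod 9126)
681^16 ≡ 5643^2 = 31843449 ≡ 2835 (mod 9126)
681^32 ≡ 2835^2 = 8037225 ≡ 6345 (mod 9126)
681^64 ≡ 6345^2 = 40259025 ≡ 4239 (mod 9126)
681^128 ≡ 4239^2 = 17969121 ≡ 27 (mod 9126)
681^256 ≡ 27^2 = 729 (mod 9126)
681^512 ≡ 729^2 = 531441 ≡ 2133 (mod 9126)
681^1024 ≡ 2133^2 = 4549689 ≡ 4941 (mod 9126)
681^2048 ≡ 4941^2 = 24413481 ≡ 1431 (mod 9126)
681^3655 = 681^2048 · 681^1024 · 681^512 · 681^64 · 681^4 · 681^2 · 681^1 ≡ 1431 · 4941 · 2133 · 4239 · 7047 · 7461 · 681 (mod 9126).
Accumulate the product:
1431 · 4941 = 7070571 ≡ 7047
7047 · 2133 = 15031251 ≡ 729
729 · 4239 = 3090231 ≡ 5643
5643 · 7047 = 39766221 ≡ 4239
4239 · 7461 = 31627179 ≡ 5589
5589 · 681 = 3806109 ≡ 567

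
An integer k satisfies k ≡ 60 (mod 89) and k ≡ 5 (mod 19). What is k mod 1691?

594

89⁻¹ mod 19: 89*3 ≡ 1 (mod 19), so 89⁻¹ ≡ 3.
k = 60 + 89*((5 − 60)*3 mod 19) = 60 + 89*6 = 594.
Check: 594 mod 89 = 60, 594 mod 19 = 5. ✓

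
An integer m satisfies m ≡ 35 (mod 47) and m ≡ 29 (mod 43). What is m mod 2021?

47⁻¹ mod 43: 47×11 ≡ 1 (mod 43), so 47⁻¹ ≡ 11.
m = 35 + 47×((29 − 35)×11 mod 43) = 35 + 47×20 = 975.

975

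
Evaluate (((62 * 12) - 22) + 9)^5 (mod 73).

1

62 * 12 = 744 ≡ 14 (mod 73)
14 - 22 = -8 ≡ 65 (mod 73)
65 + 9 = 74 ≡ 1 (mod 73)
(1)^5 ≡ 1 (mod 73)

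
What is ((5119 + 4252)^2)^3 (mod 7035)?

5119 + 4252 = 9371 ≡ 2336 (mod 7035)
(2336)^2 ≡ 4771 (mod 7035)
(4771)^3 ≡ 1471 (mod 7035)

1471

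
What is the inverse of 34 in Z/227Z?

207

227 = 6·34 + 23
34 = 1·23 + 11
23 = 2·11 + 1
11 = 11·1 + 0
gcd(34, 227) = 1, so the inverse exists.
Back-substitute for 1:
1 = 1·23 − 2·11
  = −2·34 + 3·23
  = 3·227 − 20·34
So 34⁻¹ ≡ −20 ≡ 207 (mod 227).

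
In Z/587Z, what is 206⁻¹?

322

Run the extended Euclidean algorithm:
587 = 2·206 + 175
206 = 1·175 + 31
175 = 5·31 + 20
31 = 1·20 + 11
20 = 1·11 + 9
11 = 1·9 + 2
9 = 4·2 + 1
2 = 2·1 + 0
gcd(206, 587) = 1, so the inverse exists.
Bézout: 1 = 93·587 − 265·206.
So 206⁻¹ ≡ −265 ≡ 322 (mod 587).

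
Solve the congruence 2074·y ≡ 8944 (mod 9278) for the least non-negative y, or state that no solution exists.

gcd(2074, 9278) = 2, and 2 | 8944, so solutions exist.
Divide through by 2: 1037·y ≡ 4472 (mod 4639).
1037⁻¹ ≡ 1181 (mod 4639).
y ≡ 1181·4472 ≡ 2250 (mod 4639).
The smallest non-negative solution is y = 2250.

2250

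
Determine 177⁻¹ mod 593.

526

593 = 3×177 + 62
177 = 2×62 + 53
62 = 1×53 + 9
53 = 5×9 + 8
9 = 1×8 + 1
8 = 8×1 + 0
gcd(177, 593) = 1, so the inverse exists.
Back-substitute for 1:
1 = 1×9 − 1×8
  = −1×53 + 6×9
  = 6×62 − 7×53
  = −7×177 + 20×62
  = 20×593 − 67×177
So 177⁻¹ ≡ −67 ≡ 526 (mod 593).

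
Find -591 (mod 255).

174

-591 = -3·255 + 174, so -591 ≡ 174 (mod 255).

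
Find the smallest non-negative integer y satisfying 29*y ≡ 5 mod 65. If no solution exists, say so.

45

gcd(29, 65) = 1, so a unique solution mod 65 exists.
29⁻¹ ≡ 9 (mod 65).
y ≡ 9*5 ≡ 45 (mod 65).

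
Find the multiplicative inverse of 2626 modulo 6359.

Apply the Euclidean algorithm and back-substitute:
6359 = 2×2626 + 1107
2626 = 2×1107 + 412
1107 = 2×412 + 283
412 = 1×283 + 129
283 = 2×129 + 25
129 = 5×25 + 4
25 = 6×4 + 1
4 = 4×1 + 0
gcd(2626, 6359) = 1, so the inverse exists.
Bézout: 1 = 631×6359 − 1528×2626.
So 2626⁻¹ ≡ −1528 ≡ 4831 (mod 6359).

4831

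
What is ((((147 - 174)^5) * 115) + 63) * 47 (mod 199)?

189

147 - 174 = -27 ≡ 172 (mod 199)
(172)^5 ≡ 187 (mod 199)
187 * 115 = 21505 ≡ 13 (mod 199)
13 + 63 = 76
76 * 47 = 3572 ≡ 189 (mod 199)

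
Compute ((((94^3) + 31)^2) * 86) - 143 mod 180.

(94)^3 ≡ 64 (mod 180)
64 + 31 = 95
(95)^2 ≡ 25 (mod 180)
25 * 86 = 2150 ≡ 170 (mod 180)
170 - 143 = 27

27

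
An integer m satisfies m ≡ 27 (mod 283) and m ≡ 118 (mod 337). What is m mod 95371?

11913

283⁻¹ mod 337: 283·156 ≡ 1 (mod 337), so 283⁻¹ ≡ 156.
m = 27 + 283·((118 − 27)·156 mod 337) = 27 + 283·42 = 11913.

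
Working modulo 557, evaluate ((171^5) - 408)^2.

(171)^5 ≡ 524 (mod 557)
524 - 408 = 116
(116)^2 ≡ 88 (mod 557)

88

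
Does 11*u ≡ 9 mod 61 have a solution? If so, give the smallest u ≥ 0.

23

gcd(11, 61) = 1, so a unique solution mod 61 exists.
11⁻¹ ≡ 50 (mod 61).
u ≡ 50*9 ≡ 23 (mod 61).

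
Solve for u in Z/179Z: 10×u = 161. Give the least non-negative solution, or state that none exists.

34

gcd(10, 179) = 1, so a unique solution mod 179 exists.
10⁻¹ ≡ 18 (mod 179).
u ≡ 18×161 ≡ 34 (mod 179).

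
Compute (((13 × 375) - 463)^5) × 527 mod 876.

4

13 × 375 = 4875 ≡ 495 (mod 876)
495 - 463 = 32
(32)^5 ≡ 128 (mod 876)
128 × 527 = 67456 ≡ 4 (mod 876)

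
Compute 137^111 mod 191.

By square-and-multiply:
111 in binary is 1101111, i.e. 111 = 64 + 32 + 8 + 4 + 2 + 1.
137^1 ≡ 137 (mod 191)
137^2 ≡ 137^2 = 18769 ≡ 51 (mod 191)
137^4 ≡ 51^2 = 2601 ≡ 118 (mod 191)
137^8 ≡ 118^2 = 13924 ≡ 172 (mod 191)
137^16 ≡ 172^2 = 29584 ≡ 170 (mod 191)
137^32 ≡ 170^2 = 28900 ≡ 59 (mod 191)
137^64 ≡ 59^2 = 3481 ≡ 43 (mod 191)
137^111 = 137^64 * 137^32 * 137^8 * 137^4 * 137^2 * 137^1 ≡ 43 * 59 * 172 * 118 * 51 * 137 (mod 191).
Accumulate the product:
43 * 59 = 2537 ≡ 54
54 * 172 = 9288 ≡ 120
120 * 118 = 14160 ≡ 26
26 * 51 = 1326 ≡ 180
180 * 137 = 24660 ≡ 21

21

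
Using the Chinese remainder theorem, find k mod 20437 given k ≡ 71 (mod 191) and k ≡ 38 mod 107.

6565

191⁻¹ mod 107: 191×93 ≡ 1 (mod 107), so 191⁻¹ ≡ 93.
k = 71 + 191×((38 − 71)×93 mod 107) = 71 + 191×34 = 6565.
Check: 6565 mod 191 = 71, 6565 mod 107 = 38. ✓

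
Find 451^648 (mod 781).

715

Compute successive squares:
451^1 ≡ 451 (mod 781)
451^2 ≡ 451^2 = 203401 ≡ 341 (mod 781)
451^4 ≡ 341^2 = 116281 ≡ 693 (mod 781)
451^8 ≡ 693^2 = 480249 ≡ 715 (mod 781)
451^16 ≡ 715^2 = 511225 ≡ 451 (mod 781)
451^32 ≡ 451^2 = 203401 ≡ 341 (mod 781)
451^64 ≡ 341^2 = 116281 ≡ 693 (mod 781)
451^128 ≡ 693^2 = 480249 ≡ 715 (mod 781)
451^256 ≡ 715^2 = 511225 ≡ 451 (mod 781)
451^512 ≡ 451^2 = 203401 ≡ 341 (mod 781)
451^648 = 451^512 · 451^128 · 451^8 ≡ 341 · 715 · 715 (mod 781).
Accumulate the product:
341 · 715 = 243815 ≡ 143
143 · 715 = 102245 ≡ 715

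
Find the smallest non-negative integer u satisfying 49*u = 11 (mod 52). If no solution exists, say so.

31

gcd(49, 52) = 1, so a unique solution mod 52 exists.
49⁻¹ ≡ 17 (mod 52).
u ≡ 17*11 ≡ 31 (mod 52).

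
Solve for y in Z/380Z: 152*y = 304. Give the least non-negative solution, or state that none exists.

gcd(152, 380) = 76, and 76 | 304, so solutions exist.
Divide through by 76: 2*y ≡ 4 (mod 5).
2⁻¹ ≡ 3 (mod 5).
y ≡ 3*4 ≡ 2 (mod 5).
The smallest non-negative solution is y = 2.

2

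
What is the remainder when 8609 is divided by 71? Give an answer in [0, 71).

8609 = 121×71 + 18, so 8609 ≡ 18 (mod 71).

18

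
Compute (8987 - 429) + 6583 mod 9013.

6128

8987 - 429 = 8558
8558 + 6583 = 15141 ≡ 6128 (mod 9013)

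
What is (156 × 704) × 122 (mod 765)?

156 × 704 = 109824 ≡ 429 (mod 765)
429 × 122 = 52338 ≡ 318 (mod 765)

318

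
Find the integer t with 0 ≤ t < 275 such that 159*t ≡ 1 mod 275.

275 = 1·159 + 116
159 = 1·116 + 43
116 = 2·43 + 30
43 = 1·30 + 13
30 = 2·13 + 4
13 = 3·4 + 1
4 = 4·1 + 0
gcd(159, 275) = 1, so the inverse exists.
Back-substitute for 1:
1 = 1·13 − 3·4
  = −3·30 + 7·13
  = 7·43 − 10·30
  = −10·116 + 27·43
  = 27·159 − 37·116
  = −37·275 + 64·159
So 159⁻¹ ≡ 64 (mod 275).

64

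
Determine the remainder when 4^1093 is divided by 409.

328

Compute successive squares:
1093 in binary is 10001000101, i.e. 1093 = 1024 + 64 + 4 + 1.
4^1 ≡ 4 (mod 409)
4^2 ≡ 4^2 = 16 (mod 409)
4^4 ≡ 16^2 = 256 (mod 409)
4^8 ≡ 256^2 = 65536 ≡ 96 (mod 409)
4^16 ≡ 96^2 = 9216 ≡ 218 (mod 409)
4^32 ≡ 218^2 = 47524 ≡ 80 (mod 409)
4^64 ≡ 80^2 = 6400 ≡ 265 (mod 409)
4^128 ≡ 265^2 = 70225 ≡ 286 (mod 409)
4^256 ≡ 286^2 = 81796 ≡ 405 (mod 409)
4^512 ≡ 405^2 = 164025 ≡ 16 (mod 409)
4^1024 ≡ 16^2 = 256 (mod 409)
4^1093 = 4^1024 · 4^64 · 4^4 · 4^1 ≡ 256 · 265 · 256 · 4 (mod 409).
Accumulate the product:
256 · 265 = 67840 ≡ 355
355 · 256 = 90880 ≡ 82
82 · 4 = 328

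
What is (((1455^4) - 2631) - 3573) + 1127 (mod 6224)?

(1455)^4 ≡ 1345 (mod 6224)
1345 - 2631 = -1286 ≡ 4938 (mod 6224)
4938 - 3573 = 1365
1365 + 1127 = 2492

2492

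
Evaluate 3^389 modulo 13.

9

By square-and-multiply:
389 in binary is 110000101, i.e. 389 = 256 + 128 + 4 + 1.
3^1 ≡ 3 (mod 13)
3^2 ≡ 3^2 = 9 (mod 13)
3^4 ≡ 9^2 = 81 ≡ 3 (mod 13)
3^8 ≡ 3^2 = 9 (mod 13)
3^16 ≡ 9^2 = 81 ≡ 3 (mod 13)
3^32 ≡ 3^2 = 9 (mod 13)
3^64 ≡ 9^2 = 81 ≡ 3 (mod 13)
3^128 ≡ 3^2 = 9 (mod 13)
3^256 ≡ 9^2 = 81 ≡ 3 (mod 13)
3^389 = 3^256 * 3^128 * 3^4 * 3^1 ≡ 3 * 9 * 3 * 3 (mod 13).
Accumulate the product:
3 * 9 = 27 ≡ 1
1 * 3 = 3
3 * 3 = 9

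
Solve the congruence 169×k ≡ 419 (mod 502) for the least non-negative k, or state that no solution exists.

gcd(169, 502) = 1, so a unique solution mod 502 exists.
169⁻¹ ≡ 101 (mod 502).
k ≡ 101×419 ≡ 151 (mod 502).

151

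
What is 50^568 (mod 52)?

16

Compute successive squares:
568 in binary is 1000111000, i.e. 568 = 512 + 32 + 16 + 8.
50^1 ≡ 50 (mod 52)
50^2 ≡ 50^2 = 2500 ≡ 4 (mod 52)
50^4 ≡ 4^2 = 16 (mod 52)
50^8 ≡ 16^2 = 256 ≡ 48 (mod 52)
50^16 ≡ 48^2 = 2304 ≡ 16 (mod 52)
50^32 ≡ 16^2 = 256 ≡ 48 (mod 52)
50^64 ≡ 48^2 = 2304 ≡ 16 (mod 52)
50^128 ≡ 16^2 = 256 ≡ 48 (mod 52)
50^256 ≡ 48^2 = 2304 ≡ 16 (mod 52)
50^512 ≡ 16^2 = 256 ≡ 48 (mod 52)
50^568 = 50^512 * 50^32 * 50^16 * 50^8 ≡ 48 * 48 * 16 * 48 (mod 52).
Accumulate the product:
48 * 48 = 2304 ≡ 16
16 * 16 = 256 ≡ 48
48 * 48 = 2304 ≡ 16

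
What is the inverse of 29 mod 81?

14

81 = 2*29 + 23
29 = 1*23 + 6
23 = 3*6 + 5
6 = 1*5 + 1
5 = 5*1 + 0
gcd(29, 81) = 1, so the inverse exists.
Bézout: 1 = −5*81 + 14*29.
So 29⁻¹ ≡ 14 (mod 81).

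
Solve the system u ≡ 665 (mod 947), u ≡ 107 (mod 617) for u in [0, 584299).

947⁻¹ mod 617: 947·574 ≡ 1 (mod 617), so 947⁻¹ ≡ 574.
u = 665 + 947·((107 − 665)·574 mod 617) = 665 + 947·548 = 519621.

519621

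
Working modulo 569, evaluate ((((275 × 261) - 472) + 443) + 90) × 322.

204

275 × 261 = 71775 ≡ 81 (mod 569)
81 - 472 = -391 ≡ 178 (mod 569)
178 + 443 = 621 ≡ 52 (mod 569)
52 + 90 = 142
142 × 322 = 45724 ≡ 204 (mod 569)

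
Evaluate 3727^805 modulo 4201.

805 in binary is 1100100101, i.e. 805 = 512 + 256 + 32 + 4 + 1.
3727^1 ≡ 3727 (mod 4201)
3727^2 ≡ 3727^2 = 13890529 ≡ 2023 (mod 4201)
3727^4 ≡ 2023^2 = 4092529 ≡ 755 (mod 4201)
3727^8 ≡ 755^2 = 570025 ≡ 2890 (mod 4201)
3727^16 ≡ 2890^2 = 8352100 ≡ 512 (mod 4201)
3727^32 ≡ 512^2 = 262144 ≡ 1682 (mod 4201)
3727^64 ≡ 1682^2 = 2829124 ≡ 1851 (mod 4201)
3727^128 ≡ 1851^2 = 3426201 ≡ 2386 (mod 4201)
3727^256 ≡ 2386^2 = 5692996 ≡ 641 (mod 4201)
3727^512 ≡ 641^2 = 410881 ≡ 3384 (mod 4201)
3727^805 = 3727^512 * 3727^256 * 3727^32 * 3727^4 * 3727^1 ≡ 3384 * 641 * 1682 * 755 * 3727 (mod 4201).
Accumulate the product:
3384 * 641 = 2169144 ≡ 1428
1428 * 1682 = 2401896 ≡ 3125
3125 * 755 = 2359375 ≡ 2614
2614 * 3727 = 9742378 ≡ 259

259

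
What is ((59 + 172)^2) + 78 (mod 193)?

59 + 172 = 231 ≡ 38 (mod 193)
(38)^2 ≡ 93 (mod 193)
93 + 78 = 171

171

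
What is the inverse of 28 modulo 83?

3

Run the extended Euclidean algorithm:
83 = 2·28 + 27
28 = 1·27 + 1
27 = 27·1 + 0
gcd(28, 83) = 1, so the inverse exists.
Back-substitute for 1:
1 = 1·28 − 1·27
  = −1·83 + 3·28
So 28⁻¹ ≡ 3 (mod 83).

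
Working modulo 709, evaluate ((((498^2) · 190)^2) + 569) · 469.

(498)^2 ≡ 563 (mod 709)
563 · 190 = 106970 ≡ 620 (mod 709)
(620)^2 ≡ 122 (mod 709)
122 + 569 = 691
691 · 469 = 324079 ≡ 66 (mod 709)

66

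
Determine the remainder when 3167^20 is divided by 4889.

Using repeated squaring:
3167^1 ≡ 3167 (mod 4889)
3167^2 ≡ 3167^2 = 10029889 ≡ 2550 (mod 4889)
3167^4 ≡ 2550^2 = 6502500 ≡ 130 (mod 4889)
3167^8 ≡ 130^2 = 16900 ≡ 2233 (mod 4889)
3167^16 ≡ 2233^2 = 4986289 ≡ 4398 (mod 4889)
3167^20 = 3167^16 * 3167^4 ≡ 4398 * 130 (mod 4889).
4398 * 130 = 571740 ≡ 4616 (mod 4889).

4616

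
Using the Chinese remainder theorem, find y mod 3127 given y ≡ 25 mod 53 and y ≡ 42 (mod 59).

53⁻¹ mod 59: 53*49 ≡ 1 (mod 59), so 53⁻¹ ≡ 49.
y = 25 + 53*((42 − 25)*49 mod 59) = 25 + 53*7 = 396.
Check: 396 mod 53 = 25, 396 mod 59 = 42. ✓

396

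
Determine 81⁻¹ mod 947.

152

Run the extended Euclidean algorithm:
947 = 11*81 + 56
81 = 1*56 + 25
56 = 2*25 + 6
25 = 4*6 + 1
6 = 6*1 + 0
gcd(81, 947) = 1, so the inverse exists.
Back-substitute for 1:
1 = 1*25 − 4*6
  = −4*56 + 9*25
  = 9*81 − 13*56
  = −13*947 + 152*81
So 81⁻¹ ≡ 152 (mod 947).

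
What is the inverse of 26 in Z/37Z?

10

37 = 1·26 + 11
26 = 2·11 + 4
11 = 2·4 + 3
4 = 1·3 + 1
3 = 3·1 + 0
gcd(26, 37) = 1, so the inverse exists.
Back-substitute for 1:
1 = 1·4 − 1·3
  = −1·11 + 3·4
  = 3·26 − 7·11
  = −7·37 + 10·26
So 26⁻¹ ≡ 10 (mod 37).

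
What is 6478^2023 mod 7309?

6478^1 ≡ 6478 (mod 7309)
6478^2 ≡ 6478^2 = 41964484 ≡ 3515 (mod 7309)
6478^4 ≡ 3515^2 = 12355225 ≡ 3015 (mod 7309)
6478^8 ≡ 3015^2 = 9090225 ≡ 5138 (mod 7309)
6478^16 ≡ 5138^2 = 26399044 ≡ 6245 (mod 7309)
6478^32 ≡ 6245^2 = 39000025 ≡ 6510 (mod 7309)
6478^64 ≡ 6510^2 = 42380100 ≡ 2518 (mod 7309)
6478^128 ≡ 2518^2 = 6340324 ≡ 3421 (mod 7309)
6478^256 ≡ 3421^2 = 11703241 ≡ 1532 (mod 7309)
6478^512 ≡ 1532^2 = 2347024 ≡ 835 (mod 7309)
6478^1024 ≡ 835^2 = 697225 ≡ 2870 (mod 7309)
6478^2023 = 6478^1024 × 6478^512 × 6478^256 × 6478^128 × 6478^64 × 6478^32 × 6478^4 × 6478^2 × 6478^1 ≡ 2870 × 835 × 1532 × 3421 × 2518 × 6510 × 3015 × 3515 × 6478 (mod 7309).
Accumulate the product:
2870 × 835 = 2396450 ≡ 6407
6407 × 1532 = 9815524 ≡ 6846
6846 × 3421 = 23420166 ≡ 2130
2130 × 2518 = 5363340 ≡ 5843
5843 × 6510 = 38037930 ≡ 1894
1894 × 3015 = 5710410 ≡ 2081
2081 × 3515 = 7314715 ≡ 5715
5715 × 6478 = 37021770 ≡ 1685

1685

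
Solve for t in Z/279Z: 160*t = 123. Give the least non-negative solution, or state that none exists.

6

gcd(160, 279) = 1, so a unique solution mod 279 exists.
160⁻¹ ≡ 211 (mod 279).
t ≡ 211*123 ≡ 6 (mod 279).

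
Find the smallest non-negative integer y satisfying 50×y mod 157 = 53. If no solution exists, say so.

67

gcd(50, 157) = 1, so a unique solution mod 157 exists.
50⁻¹ ≡ 22 (mod 157).
y ≡ 22×53 ≡ 67 (mod 157).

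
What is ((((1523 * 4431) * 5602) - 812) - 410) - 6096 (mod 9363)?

1523 * 4431 = 6748413 ≡ 7053 (mod 9363)
7053 * 5602 = 39510906 ≡ 8409 (mod 9363)
8409 - 812 = 7597
7597 - 410 = 7187
7187 - 6096 = 1091

1091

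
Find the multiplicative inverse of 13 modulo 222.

By the extended Euclidean algorithm:
222 = 17×13 + 1
13 = 13×1 + 0
gcd(13, 222) = 1, so the inverse exists.
Bézout: 1 = 1×222 − 17×13.
So 13⁻¹ ≡ −17 ≡ 205 (mod 222).

205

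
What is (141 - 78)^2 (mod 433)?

141 - 78 = 63
(63)^2 ≡ 72 (mod 433)

72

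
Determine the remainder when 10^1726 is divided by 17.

8

By square-and-multiply:
10^1 ≡ 10 (mod 17)
10^2 ≡ 10^2 = 100 ≡ 15 (mod 17)
10^4 ≡ 15^2 = 225 ≡ 4 (mod 17)
10^8 ≡ 4^2 = 16 (mod 17)
10^16 ≡ 16^2 = 256 ≡ 1 (mod 17)
10^32 ≡ 1^2 = 1 (mod 17)
10^64 ≡ 1^2 = 1 (mod 17)
10^128 ≡ 1^2 = 1 (mod 17)
10^256 ≡ 1^2 = 1 (mod 17)
10^512 ≡ 1^2 = 1 (mod 17)
10^1024 ≡ 1^2 = 1 (mod 17)
10^1726 = 10^1024 · 10^512 · 10^128 · 10^32 · 10^16 · 10^8 · 10^4 · 10^2 ≡ 1 · 1 · 1 · 1 · 1 · 16 · 4 · 15 (mod 17).
Accumulate the product:
1 · 1 = 1
1 · 1 = 1
1 · 1 = 1
1 · 1 = 1
1 · 16 = 16
16 · 4 = 64 ≡ 13
13 · 15 = 195 ≡ 8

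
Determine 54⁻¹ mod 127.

Apply the Euclidean algorithm and back-substitute:
127 = 2·54 + 19
54 = 2·19 + 16
19 = 1·16 + 3
16 = 5·3 + 1
3 = 3·1 + 0
gcd(54, 127) = 1, so the inverse exists.
Back-substitute for 1:
1 = 1·16 − 5·3
  = −5·19 + 6·16
  = 6·54 − 17·19
  = −17·127 + 40·54
So 54⁻¹ ≡ 40 (mod 127).

40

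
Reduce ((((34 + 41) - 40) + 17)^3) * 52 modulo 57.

34 + 41 = 75 ≡ 18 (mod 57)
18 - 40 = -22 ≡ 35 (mod 57)
35 + 17 = 52
(52)^3 ≡ 46 (mod 57)
46 * 52 = 2392 ≡ 55 (mod 57)

55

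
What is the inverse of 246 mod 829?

583

829 = 3×246 + 91
246 = 2×91 + 64
91 = 1×64 + 27
64 = 2×27 + 10
27 = 2×10 + 7
10 = 1×7 + 3
7 = 2×3 + 1
3 = 3×1 + 0
gcd(246, 829) = 1, so the inverse exists.
Bézout: 1 = 73×829 − 246×246.
So 246⁻¹ ≡ −246 ≡ 583 (mod 829).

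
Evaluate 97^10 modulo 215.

84

Compute successive squares:
10 in binary is 1010, i.e. 10 = 8 + 2.
97^1 ≡ 97 (mod 215)
97^2 ≡ 97^2 = 9409 ≡ 164 (mod 215)
97^4 ≡ 164^2 = 26896 ≡ 21 (mod 215)
97^8 ≡ 21^2 = 441 ≡ 11 (mod 215)
97^10 = 97^8 · 97^2 ≡ 11 · 164 (mod 215).
11 · 164 = 1804 ≡ 84 (mod 215).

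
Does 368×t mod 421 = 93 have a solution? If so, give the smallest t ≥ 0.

173

gcd(368, 421) = 1, so a unique solution mod 421 exists.
368⁻¹ ≡ 278 (mod 421).
t ≡ 278×93 ≡ 173 (mod 421).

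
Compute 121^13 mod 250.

11

Compute successive squares:
13 in binary is 1101, i.e. 13 = 8 + 4 + 1.
121^1 ≡ 121 (mod 250)
121^2 ≡ 121^2 = 14641 ≡ 141 (mod 250)
121^4 ≡ 141^2 = 19881 ≡ 131 (mod 250)
121^8 ≡ 131^2 = 17161 ≡ 161 (mod 250)
121^13 = 121^8 × 121^4 × 121^1 ≡ 161 × 131 × 121 (mod 250).
Accumulate the product:
161 × 131 = 21091 ≡ 91
91 × 121 = 11011 ≡ 11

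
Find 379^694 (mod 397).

57

By square-and-multiply:
379^1 ≡ 379 (mod 397)
379^2 ≡ 379^2 = 143641 ≡ 324 (mod 397)
379^4 ≡ 324^2 = 104976 ≡ 168 (mod 397)
379^8 ≡ 168^2 = 28224 ≡ 37 (mod 397)
379^16 ≡ 37^2 = 1369 ≡ 178 (mod 397)
379^32 ≡ 178^2 = 31684 ≡ 321 (mod 397)
379^64 ≡ 321^2 = 103041 ≡ 218 (mod 397)
379^128 ≡ 218^2 = 47524 ≡ 281 (mod 397)
379^256 ≡ 281^2 = 78961 ≡ 355 (mod 397)
379^512 ≡ 355^2 = 126025 ≡ 176 (mod 397)
379^694 = 379^512 × 379^128 × 379^32 × 379^16 × 379^4 × 379^2 ≡ 176 × 281 × 321 × 178 × 168 × 324 (mod 397).
Accumulate the product:
176 × 281 = 49456 ≡ 228
228 × 321 = 73188 ≡ 140
140 × 178 = 24920 ≡ 306
306 × 168 = 51408 ≡ 195
195 × 324 = 63180 ≡ 57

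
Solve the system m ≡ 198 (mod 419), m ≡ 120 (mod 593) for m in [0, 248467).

419⁻¹ mod 593: 419×426 ≡ 1 (mod 593), so 419⁻¹ ≡ 426.
m = 198 + 419×((120 − 198)×426 mod 593) = 198 + 419×573 = 240285.

240285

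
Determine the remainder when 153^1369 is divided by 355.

198

153^1 ≡ 153 (mod 355)
153^2 ≡ 153^2 = 23409 ≡ 334 (mod 355)
153^4 ≡ 334^2 = 111556 ≡ 86 (mod 355)
153^8 ≡ 86^2 = 7396 ≡ 296 (mod 355)
153^16 ≡ 296^2 = 87616 ≡ 286 (mod 355)
153^32 ≡ 286^2 = 81796 ≡ 146 (mod 355)
153^64 ≡ 146^2 = 21316 ≡ 16 (mod 355)
153^128 ≡ 16^2 = 256 (mod 355)
153^256 ≡ 256^2 = 65536 ≡ 216 (mod 355)
153^512 ≡ 216^2 = 46656 ≡ 151 (mod 355)
153^1024 ≡ 151^2 = 22801 ≡ 81 (mod 355)
153^1369 = 153^1024 · 153^256 · 153^64 · 153^16 · 153^8 · 153^1 ≡ 81 · 216 · 16 · 286 · 296 · 153 (mod 355).
Accumulate the product:
81 · 216 = 17496 ≡ 101
101 · 16 = 1616 ≡ 196
196 · 286 = 56056 ≡ 321
321 · 296 = 95016 ≡ 231
231 · 153 = 35343 ≡ 198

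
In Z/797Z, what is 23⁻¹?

104

797 = 34×23 + 15
23 = 1×15 + 8
15 = 1×8 + 7
8 = 1×7 + 1
7 = 7×1 + 0
gcd(23, 797) = 1, so the inverse exists.
Bézout: 1 = −3×797 + 104×23.
So 23⁻¹ ≡ 104 (mod 797).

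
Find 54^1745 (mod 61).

Using repeated squaring:
1745 in binary is 11011010001, i.e. 1745 = 1024 + 512 + 128 + 64 + 16 + 1.
54^1 ≡ 54 (mod 61)
54^2 ≡ 54^2 = 2916 ≡ 49 (mod 61)
54^4 ≡ 49^2 = 2401 ≡ 22 (mod 61)
54^8 ≡ 22^2 = 484 ≡ 57 (mod 61)
54^16 ≡ 57^2 = 3249 ≡ 16 (mod 61)
54^32 ≡ 16^2 = 256 ≡ 12 (mod 61)
54^64 ≡ 12^2 = 144 ≡ 22 (mod 61)
54^128 ≡ 22^2 = 484 ≡ 57 (mod 61)
54^256 ≡ 57^2 = 3249 ≡ 16 (mod 61)
54^512 ≡ 16^2 = 256 ≡ 12 (mod 61)
54^1024 ≡ 12^2 = 144 ≡ 22 (mod 61)
54^1745 = 54^1024 · 54^512 · 54^128 · 54^64 · 54^16 · 54^1 ≡ 22 · 12 · 57 · 22 · 16 · 54 (mod 61).
Accumulate the product:
22 · 12 = 264 ≡ 20
20 · 57 = 1140 ≡ 42
42 · 22 = 924 ≡ 9
9 · 16 = 144 ≡ 22
22 · 54 = 1188 ≡ 29

29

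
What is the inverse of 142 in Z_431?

431 = 3*142 + 5
142 = 28*5 + 2
5 = 2*2 + 1
2 = 2*1 + 0
gcd(142, 431) = 1, so the inverse exists.
Back-substitute for 1:
1 = 1*5 − 2*2
  = −2*142 + 57*5
  = 57*431 − 173*142
So 142⁻¹ ≡ −173 ≡ 258 (mod 431).

258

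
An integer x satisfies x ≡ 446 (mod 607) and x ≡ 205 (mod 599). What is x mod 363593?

300304

607⁻¹ mod 599: 607·75 ≡ 1 (mod 599), so 607⁻¹ ≡ 75.
x = 446 + 607·((205 − 446)·75 mod 599) = 446 + 607·494 = 300304.
Check: 300304 mod 607 = 446, 300304 mod 599 = 205. ✓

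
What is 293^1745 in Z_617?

162

293^1 ≡ 293 (mod 617)
293^2 ≡ 293^2 = 85849 ≡ 86 (mod 617)
293^4 ≡ 86^2 = 7396 ≡ 609 (mod 617)
293^8 ≡ 609^2 = 370881 ≡ 64 (mod 617)
293^16 ≡ 64^2 = 4096 ≡ 394 (mod 617)
293^32 ≡ 394^2 = 155236 ≡ 369 (mod 617)
293^64 ≡ 369^2 = 136161 ≡ 421 (mod 617)
293^128 ≡ 421^2 = 177241 ≡ 162 (mod 617)
293^256 ≡ 162^2 = 26244 ≡ 330 (mod 617)
293^512 ≡ 330^2 = 108900 ≡ 308 (mod 617)
293^1024 ≡ 308^2 = 94864 ≡ 463 (mod 617)
293^1745 = 293^1024 × 293^512 × 293^128 × 293^64 × 293^16 × 293^1 ≡ 463 × 308 × 162 × 421 × 394 × 293 (mod 617).
Accumulate the product:
463 × 308 = 142604 ≡ 77
77 × 162 = 12474 ≡ 134
134 × 421 = 56414 ≡ 267
267 × 394 = 105198 ≡ 308
308 × 293 = 90244 ≡ 162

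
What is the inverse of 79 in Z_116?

By the extended Euclidean algorithm:
116 = 1·79 + 37
79 = 2·37 + 5
37 = 7·5 + 2
5 = 2·2 + 1
2 = 2·1 + 0
gcd(79, 116) = 1, so the inverse exists.
Back-substitute for 1:
1 = 1·5 − 2·2
  = −2·37 + 15·5
  = 15·79 − 32·37
  = −32·116 + 47·79
So 79⁻¹ ≡ 47 (mod 116).

47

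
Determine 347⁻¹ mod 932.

932 = 2×347 + 238
347 = 1×238 + 109
238 = 2×109 + 20
109 = 5×20 + 9
20 = 2×9 + 2
9 = 4×2 + 1
2 = 2×1 + 0
gcd(347, 932) = 1, so the inverse exists.
Bézout: 1 = −156×932 + 419×347.
So 347⁻¹ ≡ 419 (mod 932).

419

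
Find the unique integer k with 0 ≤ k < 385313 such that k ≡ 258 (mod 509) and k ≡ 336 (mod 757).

509⁻¹ mod 757: 509*699 ≡ 1 (mod 757), so 509⁻¹ ≡ 699.
k = 258 + 509*((336 − 258)*699 mod 757) = 258 + 509*18 = 9420.

9420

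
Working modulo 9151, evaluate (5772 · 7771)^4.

5689

5772 · 7771 = 44854212 ≡ 5161 (mod 9151)
(5161)^4 ≡ 5689 (mod 9151)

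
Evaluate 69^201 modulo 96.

69^1 ≡ 69 (mod 96)
69^2 ≡ 69^2 = 4761 ≡ 57 (mod 96)
69^4 ≡ 57^2 = 3249 ≡ 81 (mod 96)
69^8 ≡ 81^2 = 6561 ≡ 33 (mod 96)
69^16 ≡ 33^2 = 1089 ≡ 33 (mod 96)
69^32 ≡ 33^2 = 1089 ≡ 33 (mod 96)
69^64 ≡ 33^2 = 1089 ≡ 33 (mod 96)
69^128 ≡ 33^2 = 1089 ≡ 33 (mod 96)
69^201 = 69^128 · 69^64 · 69^8 · 69^1 ≡ 33 · 33 · 33 · 69 (mod 96).
Accumulate the product:
33 · 33 = 1089 ≡ 33
33 · 33 = 1089 ≡ 33
33 · 69 = 2277 ≡ 69

69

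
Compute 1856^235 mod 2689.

2263

Using repeated squaring:
235 in binary is 11101011, i.e. 235 = 128 + 64 + 32 + 8 + 2 + 1.
1856^1 ≡ 1856 (mod 2689)
1856^2 ≡ 1856^2 = 3444736 ≡ 127 (mod 2689)
1856^4 ≡ 127^2 = 16129 ≡ 2684 (mod 2689)
1856^8 ≡ 2684^2 = 7203856 ≡ 25 (mod 2689)
1856^16 ≡ 25^2 = 625 (mod 2689)
1856^32 ≡ 625^2 = 390625 ≡ 720 (mod 2689)
1856^64 ≡ 720^2 = 518400 ≡ 2112 (mod 2689)
1856^128 ≡ 2112^2 = 4460544 ≡ 2182 (mod 2689)
1856^235 = 1856^128 · 1856^64 · 1856^32 · 1856^8 · 1856^2 · 1856^1 ≡ 2182 · 2112 · 720 · 25 · 127 · 1856 (mod 2689).
Accumulate the product:
2182 · 2112 = 4608384 ≡ 2127
2127 · 720 = 1531440 ≡ 1399
1399 · 25 = 34975 ≡ 18
18 · 127 = 2286
2286 · 1856 = 4242816 ≡ 2263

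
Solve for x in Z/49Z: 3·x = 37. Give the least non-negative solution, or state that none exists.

45

gcd(3, 49) = 1, so a unique solution mod 49 exists.
3⁻¹ ≡ 33 (mod 49).
x ≡ 33·37 ≡ 45 (mod 49).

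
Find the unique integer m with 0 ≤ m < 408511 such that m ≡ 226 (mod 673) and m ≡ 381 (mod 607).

305095

673⁻¹ mod 607: 673×46 ≡ 1 (mod 607), so 673⁻¹ ≡ 46.
m = 226 + 673×((381 − 226)×46 mod 607) = 226 + 673×453 = 305095.
Check: 305095 mod 673 = 226, 305095 mod 607 = 381. ✓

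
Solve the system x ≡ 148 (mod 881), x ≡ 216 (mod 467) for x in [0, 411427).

193087

881⁻¹ mod 467: 881*326 ≡ 1 (mod 467), so 881⁻¹ ≡ 326.
x = 148 + 881*((216 − 148)*326 mod 467) = 148 + 881*219 = 193087.
Check: 193087 mod 881 = 148, 193087 mod 467 = 216. ✓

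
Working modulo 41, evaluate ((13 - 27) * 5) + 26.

38

13 - 27 = -14 ≡ 27 (mod 41)
27 * 5 = 135 ≡ 12 (mod 41)
12 + 26 = 38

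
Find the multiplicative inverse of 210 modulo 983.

763

By the extended Euclidean algorithm:
983 = 4·210 + 143
210 = 1·143 + 67
143 = 2·67 + 9
67 = 7·9 + 4
9 = 2·4 + 1
4 = 4·1 + 0
gcd(210, 983) = 1, so the inverse exists.
Back-substitute for 1:
1 = 1·9 − 2·4
  = −2·67 + 15·9
  = 15·143 − 32·67
  = −32·210 + 47·143
  = 47·983 − 220·210
So 210⁻¹ ≡ −220 ≡ 763 (mod 983).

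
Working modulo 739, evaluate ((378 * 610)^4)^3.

378 * 610 = 230580 ≡ 12 (mod 739)
(12)^4 ≡ 44 (mod 739)
(44)^3 ≡ 199 (mod 739)

199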